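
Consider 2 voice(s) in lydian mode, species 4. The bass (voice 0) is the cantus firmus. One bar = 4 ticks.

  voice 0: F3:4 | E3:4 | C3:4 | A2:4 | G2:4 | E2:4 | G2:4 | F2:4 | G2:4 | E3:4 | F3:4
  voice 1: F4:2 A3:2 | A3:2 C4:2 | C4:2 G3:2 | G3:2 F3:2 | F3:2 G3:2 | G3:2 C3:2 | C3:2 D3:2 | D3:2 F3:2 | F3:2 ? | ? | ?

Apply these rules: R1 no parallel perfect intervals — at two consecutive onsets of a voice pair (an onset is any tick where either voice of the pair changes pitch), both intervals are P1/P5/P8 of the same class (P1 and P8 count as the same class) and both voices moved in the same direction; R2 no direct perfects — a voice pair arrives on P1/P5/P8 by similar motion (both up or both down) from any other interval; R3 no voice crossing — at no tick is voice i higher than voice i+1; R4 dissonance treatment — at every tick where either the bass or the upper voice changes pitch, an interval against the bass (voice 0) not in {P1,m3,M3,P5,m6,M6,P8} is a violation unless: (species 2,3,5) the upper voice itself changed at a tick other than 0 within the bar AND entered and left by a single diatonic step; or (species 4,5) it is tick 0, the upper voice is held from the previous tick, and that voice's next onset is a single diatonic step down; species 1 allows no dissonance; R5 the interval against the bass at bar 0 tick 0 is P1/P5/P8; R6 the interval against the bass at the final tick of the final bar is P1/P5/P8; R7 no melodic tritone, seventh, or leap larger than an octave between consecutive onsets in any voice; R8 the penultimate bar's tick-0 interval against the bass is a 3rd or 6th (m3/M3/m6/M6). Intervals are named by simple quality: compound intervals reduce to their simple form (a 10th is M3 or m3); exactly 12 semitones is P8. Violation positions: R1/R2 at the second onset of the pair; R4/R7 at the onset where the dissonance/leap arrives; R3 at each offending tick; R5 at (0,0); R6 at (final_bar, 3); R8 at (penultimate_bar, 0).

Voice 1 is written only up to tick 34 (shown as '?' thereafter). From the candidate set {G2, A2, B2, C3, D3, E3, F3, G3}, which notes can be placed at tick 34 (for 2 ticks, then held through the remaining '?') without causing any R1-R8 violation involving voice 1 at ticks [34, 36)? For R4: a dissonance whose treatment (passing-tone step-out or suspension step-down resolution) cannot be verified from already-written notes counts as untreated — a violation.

G2: violates R7
A2: violates R4
B2: violates R7
C3: violates R4
D3: legal
E3: legal
F3: legal
G3: legal

{D3, E3, F3, G3}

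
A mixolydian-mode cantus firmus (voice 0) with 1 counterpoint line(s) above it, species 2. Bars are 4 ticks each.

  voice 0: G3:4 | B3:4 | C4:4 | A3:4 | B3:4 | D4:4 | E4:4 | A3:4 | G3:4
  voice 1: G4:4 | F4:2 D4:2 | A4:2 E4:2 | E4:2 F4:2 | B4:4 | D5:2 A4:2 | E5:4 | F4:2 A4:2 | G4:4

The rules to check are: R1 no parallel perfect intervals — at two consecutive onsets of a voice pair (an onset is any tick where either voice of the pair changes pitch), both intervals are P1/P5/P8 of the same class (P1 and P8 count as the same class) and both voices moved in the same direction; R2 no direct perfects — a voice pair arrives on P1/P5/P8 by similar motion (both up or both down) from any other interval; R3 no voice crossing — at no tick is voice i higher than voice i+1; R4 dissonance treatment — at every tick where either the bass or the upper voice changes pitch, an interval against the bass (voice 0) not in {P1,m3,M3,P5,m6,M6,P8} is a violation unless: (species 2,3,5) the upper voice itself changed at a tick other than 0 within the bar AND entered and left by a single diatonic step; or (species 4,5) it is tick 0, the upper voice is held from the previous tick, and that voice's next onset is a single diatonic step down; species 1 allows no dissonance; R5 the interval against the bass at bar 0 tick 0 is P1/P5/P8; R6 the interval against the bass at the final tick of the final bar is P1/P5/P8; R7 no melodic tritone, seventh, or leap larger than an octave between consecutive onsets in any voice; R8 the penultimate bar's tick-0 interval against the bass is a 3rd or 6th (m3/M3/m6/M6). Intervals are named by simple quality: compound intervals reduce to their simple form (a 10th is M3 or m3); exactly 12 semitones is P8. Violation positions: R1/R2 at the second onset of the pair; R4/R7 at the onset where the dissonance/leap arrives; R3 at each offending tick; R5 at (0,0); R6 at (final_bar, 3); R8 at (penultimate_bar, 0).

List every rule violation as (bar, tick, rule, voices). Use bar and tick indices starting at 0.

bar 0: v0=G3 v1=G4 downbeat P8
bar 1: v0=B3 v1=F4 downbeat TT
bar 2: v0=C4 v1=A4 downbeat M6
bar 3: v0=A3 v1=E4 downbeat P5
bar 4: v0=B3 v1=B4 downbeat P8
bar 5: v0=D4 v1=D5 downbeat P8
bar 6: v0=E4 v1=E5 downbeat P8
bar 7: v0=A3 v1=F4 downbeat m6
bar 8: v0=G3 v1=G4 downbeat P8
  -> R4 @ bar 1 tick 0 v(0, 1): B3/F4 TT untreated
  -> R2 @ bar 4 tick 0 v(0, 1): A3/F4 m6 -> B3/B4 P8 similar
  -> R7 @ bar 4 tick 0 v(1,): F4->B4 leap 6st
  -> R1 @ bar 5 tick 0 v(0, 1): B3/B4 P8 -> D4/D5 P8 similar
  -> R2 @ bar 6 tick 0 v(0, 1): D4/A4 P5 -> E4/E5 P8 similar
  -> R7 @ bar 7 tick 0 v(1,): E5->F4 leap 11st
  -> R1 @ bar 8 tick 0 v(0, 1): A3/A4 P8 -> G3/G4 P8 similar

(1, 0, R4, (0, 1))
(4, 0, R2, (0, 1))
(4, 0, R7, (1,))
(5, 0, R1, (0, 1))
(6, 0, R2, (0, 1))
(7, 0, R7, (1,))
(8, 0, R1, (0, 1))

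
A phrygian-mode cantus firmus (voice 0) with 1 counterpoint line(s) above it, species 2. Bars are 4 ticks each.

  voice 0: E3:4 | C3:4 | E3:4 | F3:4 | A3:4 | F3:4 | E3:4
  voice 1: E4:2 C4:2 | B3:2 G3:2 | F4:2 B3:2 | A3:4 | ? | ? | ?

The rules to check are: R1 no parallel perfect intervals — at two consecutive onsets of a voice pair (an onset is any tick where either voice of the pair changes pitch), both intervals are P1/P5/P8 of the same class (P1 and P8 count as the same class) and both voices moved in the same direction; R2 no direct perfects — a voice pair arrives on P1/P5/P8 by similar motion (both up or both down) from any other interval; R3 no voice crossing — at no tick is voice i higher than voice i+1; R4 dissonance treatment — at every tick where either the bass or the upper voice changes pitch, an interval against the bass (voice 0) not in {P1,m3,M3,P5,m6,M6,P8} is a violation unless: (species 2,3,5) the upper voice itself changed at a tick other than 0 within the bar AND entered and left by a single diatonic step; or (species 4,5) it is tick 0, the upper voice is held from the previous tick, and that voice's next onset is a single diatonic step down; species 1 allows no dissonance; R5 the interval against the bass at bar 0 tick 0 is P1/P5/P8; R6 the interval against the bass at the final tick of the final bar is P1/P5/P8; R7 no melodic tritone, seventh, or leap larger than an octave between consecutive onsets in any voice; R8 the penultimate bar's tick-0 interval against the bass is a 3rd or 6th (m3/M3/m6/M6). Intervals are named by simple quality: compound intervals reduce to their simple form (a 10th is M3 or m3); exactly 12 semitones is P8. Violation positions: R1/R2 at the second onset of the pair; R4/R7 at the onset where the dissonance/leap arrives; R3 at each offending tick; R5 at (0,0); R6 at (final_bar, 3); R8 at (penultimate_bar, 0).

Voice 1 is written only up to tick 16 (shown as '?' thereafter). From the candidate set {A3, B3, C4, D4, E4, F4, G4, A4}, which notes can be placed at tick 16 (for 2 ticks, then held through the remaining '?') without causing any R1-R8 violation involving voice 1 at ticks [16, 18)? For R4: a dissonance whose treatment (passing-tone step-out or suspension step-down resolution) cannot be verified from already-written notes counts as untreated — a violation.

{A3, C4, F4}

A3: legal
B3: violates R4
C4: legal
D4: violates R4
E4: violates R2
F4: legal
G4: violates R4,R7
A4: violates R2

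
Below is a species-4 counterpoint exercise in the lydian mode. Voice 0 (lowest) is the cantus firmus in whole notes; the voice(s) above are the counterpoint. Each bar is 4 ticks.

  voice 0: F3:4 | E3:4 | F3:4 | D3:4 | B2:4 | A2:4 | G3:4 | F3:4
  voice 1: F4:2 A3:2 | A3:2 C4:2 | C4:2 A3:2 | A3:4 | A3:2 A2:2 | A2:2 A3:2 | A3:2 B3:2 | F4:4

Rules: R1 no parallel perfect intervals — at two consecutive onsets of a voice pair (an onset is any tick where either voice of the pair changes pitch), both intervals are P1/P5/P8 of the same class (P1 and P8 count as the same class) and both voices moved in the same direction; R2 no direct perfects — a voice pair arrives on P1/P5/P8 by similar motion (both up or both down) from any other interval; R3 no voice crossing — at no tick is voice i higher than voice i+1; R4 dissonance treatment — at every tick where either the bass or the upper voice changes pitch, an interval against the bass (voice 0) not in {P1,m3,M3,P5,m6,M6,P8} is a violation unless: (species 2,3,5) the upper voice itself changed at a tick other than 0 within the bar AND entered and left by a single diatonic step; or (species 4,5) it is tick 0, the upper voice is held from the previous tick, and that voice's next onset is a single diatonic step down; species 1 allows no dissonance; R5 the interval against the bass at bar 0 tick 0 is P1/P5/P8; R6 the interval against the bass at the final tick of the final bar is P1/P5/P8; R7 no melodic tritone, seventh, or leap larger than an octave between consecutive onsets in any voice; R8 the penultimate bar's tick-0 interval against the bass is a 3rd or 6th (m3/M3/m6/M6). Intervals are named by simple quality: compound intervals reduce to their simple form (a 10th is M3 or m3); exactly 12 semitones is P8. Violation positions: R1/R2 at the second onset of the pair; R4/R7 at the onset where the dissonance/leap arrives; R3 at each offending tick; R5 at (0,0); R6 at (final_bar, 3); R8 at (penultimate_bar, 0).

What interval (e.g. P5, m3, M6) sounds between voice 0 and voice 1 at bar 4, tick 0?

voice 0=B2 voice 1=A3 -> m7

m7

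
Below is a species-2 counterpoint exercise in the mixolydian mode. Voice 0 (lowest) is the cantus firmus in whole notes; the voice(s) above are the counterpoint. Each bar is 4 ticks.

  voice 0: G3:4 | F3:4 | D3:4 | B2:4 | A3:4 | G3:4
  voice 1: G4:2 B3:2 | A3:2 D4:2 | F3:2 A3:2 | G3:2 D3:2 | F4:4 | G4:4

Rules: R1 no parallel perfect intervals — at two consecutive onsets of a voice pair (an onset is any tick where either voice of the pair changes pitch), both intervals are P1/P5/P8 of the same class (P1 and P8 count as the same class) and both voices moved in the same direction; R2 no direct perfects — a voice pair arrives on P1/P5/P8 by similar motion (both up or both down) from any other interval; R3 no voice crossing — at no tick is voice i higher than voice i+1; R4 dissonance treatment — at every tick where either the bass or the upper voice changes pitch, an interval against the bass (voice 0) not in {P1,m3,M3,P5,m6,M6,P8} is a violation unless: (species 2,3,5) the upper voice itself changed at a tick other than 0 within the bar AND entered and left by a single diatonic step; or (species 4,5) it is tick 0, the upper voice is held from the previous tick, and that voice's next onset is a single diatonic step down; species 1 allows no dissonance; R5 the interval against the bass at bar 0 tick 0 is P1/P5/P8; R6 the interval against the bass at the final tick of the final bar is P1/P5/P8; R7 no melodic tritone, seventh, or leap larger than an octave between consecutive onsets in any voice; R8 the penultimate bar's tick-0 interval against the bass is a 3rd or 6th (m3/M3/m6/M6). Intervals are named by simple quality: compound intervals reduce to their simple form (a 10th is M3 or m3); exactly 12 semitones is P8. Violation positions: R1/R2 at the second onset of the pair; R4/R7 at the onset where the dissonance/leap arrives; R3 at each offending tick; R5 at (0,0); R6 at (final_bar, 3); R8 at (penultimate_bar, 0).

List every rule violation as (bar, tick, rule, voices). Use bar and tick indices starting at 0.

bar 0: v0=G3 v1=G4 downbeat P8
bar 1: v0=F3 v1=A3 downbeat M3
bar 2: v0=D3 v1=F3 downbeat m3
bar 3: v0=B2 v1=G3 downbeat m6
bar 4: v0=A3 v1=F4 downbeat m6
bar 5: v0=G3 v1=G4 downbeat P8
  -> R7 @ bar 4 tick 0 v(0,): B2->A3 leap 10st
  -> R7 @ bar 4 tick 0 v(1,): D3->F4 leap 15st

(4, 0, R7, (0,))
(4, 0, R7, (1,))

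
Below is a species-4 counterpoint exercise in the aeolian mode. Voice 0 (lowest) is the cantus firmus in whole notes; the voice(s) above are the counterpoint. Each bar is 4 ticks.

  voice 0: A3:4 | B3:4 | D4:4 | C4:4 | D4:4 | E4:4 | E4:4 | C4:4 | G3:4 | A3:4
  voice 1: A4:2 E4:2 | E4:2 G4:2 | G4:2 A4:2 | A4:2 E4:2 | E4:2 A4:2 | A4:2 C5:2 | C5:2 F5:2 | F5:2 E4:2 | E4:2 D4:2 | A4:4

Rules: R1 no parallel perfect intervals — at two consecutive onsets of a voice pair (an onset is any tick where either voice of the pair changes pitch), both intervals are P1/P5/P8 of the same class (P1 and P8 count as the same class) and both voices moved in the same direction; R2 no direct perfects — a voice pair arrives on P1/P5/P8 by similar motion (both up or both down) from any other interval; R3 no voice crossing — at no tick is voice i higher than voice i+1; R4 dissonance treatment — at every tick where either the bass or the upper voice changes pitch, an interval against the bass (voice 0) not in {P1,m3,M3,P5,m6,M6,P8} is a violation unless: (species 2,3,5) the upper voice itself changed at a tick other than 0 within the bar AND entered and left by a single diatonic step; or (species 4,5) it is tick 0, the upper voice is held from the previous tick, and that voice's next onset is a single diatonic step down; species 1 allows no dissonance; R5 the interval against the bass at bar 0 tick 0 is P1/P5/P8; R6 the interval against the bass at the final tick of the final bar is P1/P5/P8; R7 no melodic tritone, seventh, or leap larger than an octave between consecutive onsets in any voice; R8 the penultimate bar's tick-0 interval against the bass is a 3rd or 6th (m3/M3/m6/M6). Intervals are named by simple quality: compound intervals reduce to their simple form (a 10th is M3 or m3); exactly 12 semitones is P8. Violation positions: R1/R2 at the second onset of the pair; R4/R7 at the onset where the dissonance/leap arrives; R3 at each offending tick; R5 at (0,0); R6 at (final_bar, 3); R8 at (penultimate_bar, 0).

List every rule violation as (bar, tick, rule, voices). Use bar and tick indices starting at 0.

bar 0: v0=A3 v1=A4 downbeat P8
bar 1: v0=B3 v1=E4 downbeat P4
bar 2: v0=D4 v1=G4 downbeat P4
bar 3: v0=C4 v1=A4 downbeat M6
bar 4: v0=D4 v1=E4 downbeat M2
bar 5: v0=E4 v1=A4 downbeat P4
bar 6: v0=E4 v1=C5 downbeat m6
bar 7: v0=C4 v1=F5 downbeat P4
bar 8: v0=G3 v1=E4 downbeat M6
bar 9: v0=A3 v1=A4 downbeat P8
  -> R4 @ bar 1 tick 0 v(0, 1): B3/E4 P4 untreated
  -> R4 @ bar 2 tick 0 v(0, 1): D4/G4 P4 untreated
  -> R4 @ bar 4 tick 0 v(0, 1): D4/E4 M2 untreated
  -> R4 @ bar 5 tick 0 v(0, 1): E4/A4 P4 untreated
  -> R4 @ bar 6 tick 2 v(0, 1): E4/F5 m2 untreated
  -> R4 @ bar 7 tick 0 v(0, 1): C4/F5 P4 untreated
  -> R7 @ bar 7 tick 2 v(1,): F5->E4 leap 13st
  -> R2 @ bar 9 tick 0 v(0, 1): G3/D4 P5 -> A3/A4 P8 similar

(1, 0, R4, (0, 1))
(2, 0, R4, (0, 1))
(4, 0, R4, (0, 1))
(5, 0, R4, (0, 1))
(6, 2, R4, (0, 1))
(7, 0, R4, (0, 1))
(7, 2, R7, (1,))
(9, 0, R2, (0, 1))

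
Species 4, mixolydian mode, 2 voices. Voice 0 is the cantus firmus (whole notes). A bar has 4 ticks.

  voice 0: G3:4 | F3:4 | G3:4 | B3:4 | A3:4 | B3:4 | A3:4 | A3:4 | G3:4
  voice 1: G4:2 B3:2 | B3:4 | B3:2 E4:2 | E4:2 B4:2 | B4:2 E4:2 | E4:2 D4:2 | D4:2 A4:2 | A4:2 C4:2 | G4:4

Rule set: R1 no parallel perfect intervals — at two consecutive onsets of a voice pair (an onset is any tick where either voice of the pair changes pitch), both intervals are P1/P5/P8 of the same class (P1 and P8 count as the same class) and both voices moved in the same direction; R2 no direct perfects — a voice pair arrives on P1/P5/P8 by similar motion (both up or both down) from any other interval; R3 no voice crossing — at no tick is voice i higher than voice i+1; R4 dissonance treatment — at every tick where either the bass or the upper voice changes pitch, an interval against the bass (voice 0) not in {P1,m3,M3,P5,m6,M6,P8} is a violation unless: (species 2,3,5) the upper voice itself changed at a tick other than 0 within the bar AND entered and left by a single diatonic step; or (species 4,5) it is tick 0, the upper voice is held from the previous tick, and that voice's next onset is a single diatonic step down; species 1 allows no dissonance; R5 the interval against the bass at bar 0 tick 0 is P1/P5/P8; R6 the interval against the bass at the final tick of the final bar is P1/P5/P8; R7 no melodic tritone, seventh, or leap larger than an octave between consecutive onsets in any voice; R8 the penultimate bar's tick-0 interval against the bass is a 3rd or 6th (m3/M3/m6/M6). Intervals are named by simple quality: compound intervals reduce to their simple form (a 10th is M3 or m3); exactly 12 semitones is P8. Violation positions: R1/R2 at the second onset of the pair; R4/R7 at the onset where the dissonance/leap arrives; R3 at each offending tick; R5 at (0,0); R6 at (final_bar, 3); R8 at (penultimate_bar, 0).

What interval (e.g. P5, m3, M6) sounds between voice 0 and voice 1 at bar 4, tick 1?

voice 0=A3 voice 1=B4 -> M2

M2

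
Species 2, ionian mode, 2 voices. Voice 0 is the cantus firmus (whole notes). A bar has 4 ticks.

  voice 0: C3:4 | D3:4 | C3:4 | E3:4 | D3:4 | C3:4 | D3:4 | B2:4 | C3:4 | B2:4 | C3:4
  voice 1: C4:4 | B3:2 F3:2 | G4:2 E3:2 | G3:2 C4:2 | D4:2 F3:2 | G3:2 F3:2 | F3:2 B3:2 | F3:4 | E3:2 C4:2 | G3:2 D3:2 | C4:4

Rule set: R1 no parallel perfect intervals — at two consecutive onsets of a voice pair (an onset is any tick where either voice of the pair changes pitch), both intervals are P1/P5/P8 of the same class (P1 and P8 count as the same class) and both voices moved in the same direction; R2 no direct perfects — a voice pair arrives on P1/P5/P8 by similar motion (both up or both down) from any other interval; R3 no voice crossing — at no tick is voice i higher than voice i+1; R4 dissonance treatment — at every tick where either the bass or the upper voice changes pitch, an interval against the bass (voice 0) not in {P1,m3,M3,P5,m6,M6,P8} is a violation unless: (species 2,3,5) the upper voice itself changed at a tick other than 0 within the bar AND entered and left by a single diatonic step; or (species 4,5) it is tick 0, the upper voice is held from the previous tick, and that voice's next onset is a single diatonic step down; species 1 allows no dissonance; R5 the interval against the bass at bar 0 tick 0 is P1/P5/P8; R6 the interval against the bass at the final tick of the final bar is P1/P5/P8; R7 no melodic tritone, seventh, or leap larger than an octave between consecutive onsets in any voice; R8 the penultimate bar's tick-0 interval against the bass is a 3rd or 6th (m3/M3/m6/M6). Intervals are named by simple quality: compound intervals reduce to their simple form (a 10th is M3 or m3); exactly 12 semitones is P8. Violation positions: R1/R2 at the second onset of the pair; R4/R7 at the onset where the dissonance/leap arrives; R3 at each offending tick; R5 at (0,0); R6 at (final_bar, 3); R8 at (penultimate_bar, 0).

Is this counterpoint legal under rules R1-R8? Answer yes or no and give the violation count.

No (9 violations)

bar 0: v0=C3 v1=C4 (P8)
bar 1: v0=D3 v1=B3 (M6)
bar 2: v0=C3 v1=G4 (P5)
bar 3: v0=E3 v1=G3 (m3)
bar 4: v0=D3 v1=D4 (P8)
bar 5: v0=C3 v1=G3 (P5)
bar 6: v0=D3 v1=F3 (m3)
bar 7: v0=B2 v1=F3 (TT)
bar 8: v0=C3 v1=E3 (M3)
bar 9: v0=B2 v1=G3 (m6)
bar 10: v0=C3 v1=C4 (P8)
  R7 @ bar1.2: B3->F3 leap 6st
  R7 @ bar2.0: F3->G4 leap 14st
  R7 @ bar2.2: G4->E3 leap 15st
  R4 @ bar5.2: C3/F3 P4 untreated
  R7 @ bar6.2: F3->B3 leap 6st
  R4 @ bar7.0: B2/F3 TT untreated
  R7 @ bar7.0: B3->F3 leap 6st
  R2 @ bar10.0: B2/D3 m3 -> C3/C4 P8 similar
  R7 @ bar10.0: D3->C4 leap 10st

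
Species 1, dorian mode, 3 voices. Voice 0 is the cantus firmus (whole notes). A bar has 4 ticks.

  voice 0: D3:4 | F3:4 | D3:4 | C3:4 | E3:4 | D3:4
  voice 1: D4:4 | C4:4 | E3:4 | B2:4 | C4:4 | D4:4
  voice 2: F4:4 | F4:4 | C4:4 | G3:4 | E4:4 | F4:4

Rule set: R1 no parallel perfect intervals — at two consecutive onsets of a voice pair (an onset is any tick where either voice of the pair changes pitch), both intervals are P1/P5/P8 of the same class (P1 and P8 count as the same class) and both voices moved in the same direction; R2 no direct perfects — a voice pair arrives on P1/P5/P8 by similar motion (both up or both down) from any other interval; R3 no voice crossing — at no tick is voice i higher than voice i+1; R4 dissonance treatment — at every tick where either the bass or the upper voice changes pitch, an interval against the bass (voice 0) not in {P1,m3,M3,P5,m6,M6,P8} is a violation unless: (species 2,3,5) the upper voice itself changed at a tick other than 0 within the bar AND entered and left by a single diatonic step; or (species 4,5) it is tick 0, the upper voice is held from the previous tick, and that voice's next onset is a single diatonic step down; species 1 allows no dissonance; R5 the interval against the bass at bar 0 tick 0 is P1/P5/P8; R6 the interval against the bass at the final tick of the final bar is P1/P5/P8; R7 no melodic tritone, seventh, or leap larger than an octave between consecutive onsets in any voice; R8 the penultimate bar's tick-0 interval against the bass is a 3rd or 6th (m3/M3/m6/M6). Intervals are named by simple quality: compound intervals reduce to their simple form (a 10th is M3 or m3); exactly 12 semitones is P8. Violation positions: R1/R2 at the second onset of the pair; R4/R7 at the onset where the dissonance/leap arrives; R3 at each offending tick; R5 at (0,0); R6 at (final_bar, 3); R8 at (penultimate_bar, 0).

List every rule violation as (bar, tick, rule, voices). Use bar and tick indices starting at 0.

bar 0: v0=D3 v1=D4 v2=F4 downbeat m3
bar 1: v0=F3 v1=C4 v2=F4 downbeat P8
bar 2: v0=D3 v1=E3 v2=C4 downbeat m7
bar 3: v0=C3 v1=B2 v2=G3 downbeat P5
bar 4: v0=E3 v1=C4 v2=E4 downbeat P8
bar 5: v0=D3 v1=D4 v2=F4 downbeat m3
  -> R5 @ bar 0 tick 0 v(0, 2): opens on m3
  -> R4 @ bar 2 tick 0 v(0, 1): D3/E3 M2 untreated
  -> R4 @ bar 2 tick 0 v(0, 2): D3/C4 m7 untreated
  -> R2 @ bar 3 tick 0 v(0, 2): D3/C4 m7 -> C3/G3 P5 similar
  -> R3 @ bar 3 tick 0 v(0, 1): C3 above B2
  -> R4 @ bar 3 tick 0 v(0, 1): C3/B2 m2 untreated
  -> R3 @ bar 3 tick 1 v(0, 1): C3 above B2
  -> R3 @ bar 3 tick 2 v(0, 1): C3 above B2
  -> R3 @ bar 3 tick 3 v(0, 1): C3 above B2
  -> R2 @ bar 4 tick 0 v(0, 2): C3/G3 P5 -> E3/E4 P8 similar
  -> R7 @ bar 4 tick 0 v(1,): B2->C4 leap 13st
  -> R8 @ bar 4 tick 0 v(0, 2): penult P8 not 3rd/6th
  -> R6 @ bar 5 tick 3 v(0, 2): closes on m3

(0, 0, R5, (0, 2))
(2, 0, R4, (0, 1))
(2, 0, R4, (0, 2))
(3, 0, R2, (0, 2))
(3, 0, R3, (0, 1))
(3, 0, R4, (0, 1))
(3, 1, R3, (0, 1))
(3, 2, R3, (0, 1))
(3, 3, R3, (0, 1))
(4, 0, R2, (0, 2))
(4, 0, R7, (1,))
(4, 0, R8, (0, 2))
(5, 3, R6, (0, 2))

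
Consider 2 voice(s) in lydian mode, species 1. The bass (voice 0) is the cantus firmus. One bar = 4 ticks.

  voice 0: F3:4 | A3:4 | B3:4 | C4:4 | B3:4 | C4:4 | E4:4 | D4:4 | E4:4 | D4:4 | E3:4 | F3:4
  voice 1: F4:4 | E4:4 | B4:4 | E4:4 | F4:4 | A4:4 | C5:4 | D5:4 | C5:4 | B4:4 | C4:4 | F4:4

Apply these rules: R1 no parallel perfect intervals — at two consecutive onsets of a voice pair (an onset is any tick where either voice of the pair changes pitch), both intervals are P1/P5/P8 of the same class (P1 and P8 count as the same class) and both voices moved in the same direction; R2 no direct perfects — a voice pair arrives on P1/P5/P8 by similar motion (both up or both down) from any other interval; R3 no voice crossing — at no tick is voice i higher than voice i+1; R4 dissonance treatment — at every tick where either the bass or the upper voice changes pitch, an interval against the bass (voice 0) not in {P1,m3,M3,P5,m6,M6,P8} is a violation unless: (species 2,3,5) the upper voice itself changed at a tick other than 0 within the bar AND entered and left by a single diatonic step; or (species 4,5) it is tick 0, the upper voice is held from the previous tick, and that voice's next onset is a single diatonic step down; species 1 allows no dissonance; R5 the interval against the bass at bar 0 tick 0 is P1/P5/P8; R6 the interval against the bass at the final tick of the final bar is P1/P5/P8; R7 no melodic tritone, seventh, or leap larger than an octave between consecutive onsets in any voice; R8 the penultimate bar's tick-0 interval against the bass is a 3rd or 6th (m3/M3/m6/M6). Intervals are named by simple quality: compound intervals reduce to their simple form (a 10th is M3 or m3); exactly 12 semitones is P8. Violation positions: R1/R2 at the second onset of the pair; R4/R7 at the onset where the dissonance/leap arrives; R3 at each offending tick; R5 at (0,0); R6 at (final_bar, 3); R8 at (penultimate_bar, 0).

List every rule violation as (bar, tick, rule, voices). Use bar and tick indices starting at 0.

(2, 0, R2, (0, 1))
(4, 0, R4, (0, 1))
(10, 0, R7, (0,))
(10, 0, R7, (1,))
(11, 0, R2, (0, 1))

bar 0: v0=F3 v1=F4 downbeat P8
bar 1: v0=A3 v1=E4 downbeat P5
bar 2: v0=B3 v1=B4 downbeat P8
bar 3: v0=C4 v1=E4 downbeat M3
bar 4: v0=B3 v1=F4 downbeat TT
bar 5: v0=C4 v1=A4 downbeat M6
bar 6: v0=E4 v1=C5 downbeat m6
bar 7: v0=D4 v1=D5 downbeat P8
bar 8: v0=E4 v1=C5 downbeat m6
bar 9: v0=D4 v1=B4 downbeat M6
bar 10: v0=E3 v1=C4 downbeat m6
bar 11: v0=F3 v1=F4 downbeat P8
  -> R2 @ bar 2 tick 0 v(0, 1): A3/E4 P5 -> B3/B4 P8 similar
  -> R4 @ bar 4 tick 0 v(0, 1): B3/F4 TT untreated
  -> R7 @ bar 10 tick 0 v(0,): D4->E3 leap 10st
  -> R7 @ bar 10 tick 0 v(1,): B4->C4 leap 11st
  -> R2 @ bar 11 tick 0 v(0, 1): E3/C4 m6 -> F3/F4 P8 similar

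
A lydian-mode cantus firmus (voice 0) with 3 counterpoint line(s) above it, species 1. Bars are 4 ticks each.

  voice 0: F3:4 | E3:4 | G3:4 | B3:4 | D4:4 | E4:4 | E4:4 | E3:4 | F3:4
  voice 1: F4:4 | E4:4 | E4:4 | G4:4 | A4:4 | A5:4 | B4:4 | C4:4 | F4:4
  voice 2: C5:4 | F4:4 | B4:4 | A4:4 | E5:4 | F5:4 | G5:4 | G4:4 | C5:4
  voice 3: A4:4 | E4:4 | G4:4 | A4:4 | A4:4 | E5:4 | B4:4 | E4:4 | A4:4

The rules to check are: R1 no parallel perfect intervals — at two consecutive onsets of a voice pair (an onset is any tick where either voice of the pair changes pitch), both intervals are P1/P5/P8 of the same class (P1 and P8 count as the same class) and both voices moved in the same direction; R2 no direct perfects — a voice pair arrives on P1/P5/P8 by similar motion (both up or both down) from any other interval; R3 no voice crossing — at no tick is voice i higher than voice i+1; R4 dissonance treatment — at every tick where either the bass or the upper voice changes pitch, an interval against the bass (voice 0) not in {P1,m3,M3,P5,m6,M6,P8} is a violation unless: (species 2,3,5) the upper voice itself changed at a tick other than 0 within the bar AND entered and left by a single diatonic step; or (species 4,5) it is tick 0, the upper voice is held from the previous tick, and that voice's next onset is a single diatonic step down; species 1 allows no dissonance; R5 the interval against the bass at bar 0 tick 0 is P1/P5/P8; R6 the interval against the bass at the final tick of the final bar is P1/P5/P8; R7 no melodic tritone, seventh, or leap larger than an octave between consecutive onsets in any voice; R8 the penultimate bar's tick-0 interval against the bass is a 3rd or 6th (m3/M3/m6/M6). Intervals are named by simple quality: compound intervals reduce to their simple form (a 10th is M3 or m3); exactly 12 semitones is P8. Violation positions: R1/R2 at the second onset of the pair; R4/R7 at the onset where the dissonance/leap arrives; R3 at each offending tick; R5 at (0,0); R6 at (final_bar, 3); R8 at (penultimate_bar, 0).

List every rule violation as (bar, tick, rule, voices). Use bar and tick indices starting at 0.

(0, 0, R3, (2, 3))
(0, 0, R5, (0, 3))
(0, 1, R3, (2, 3))
(0, 2, R3, (2, 3))
(0, 3, R3, (2, 3))
(1, 0, R1, (0, 1))
(1, 0, R2, (0, 3))
(1, 0, R2, (1, 3))
(1, 0, R3, (2, 3))
(1, 0, R4, (0, 2))
(1, 1, R3, (2, 3))
(1, 2, R3, (2, 3))
(1, 3, R3, (2, 3))
(2, 0, R1, (0, 3))
(2, 0, R3, (2, 3))
(2, 0, R7, (2,))
(2, 1, R3, (2, 3))
(2, 2, R3, (2, 3))
(2, 3, R3, (2, 3))
(3, 0, R4, (0, 2))
(3, 0, R4, (0, 3))
(4, 0, R2, (0, 1))
(4, 0, R2, (1, 2))
(4, 0, R3, (2, 3))
(4, 0, R4, (0, 2))
(4, 1, R3, (2, 3))
(4, 2, R3, (2, 3))
(4, 3, R3, (2, 3))
(5, 0, R2, (0, 3))
(5, 0, R3, (1, 2))
(5, 0, R3, (2, 3))
(5, 0, R4, (0, 1))
(5, 0, R4, (0, 2))
(5, 1, R3, (1, 2))
(5, 1, R3, (2, 3))
(5, 2, R3, (1, 2))
(5, 2, R3, (2, 3))
(5, 3, R3, (1, 2))
(5, 3, R3, (2, 3))
(6, 0, R2, (1, 3))
(6, 0, R3, (2, 3))
(6, 0, R7, (1,))
(6, 1, R3, (2, 3))
(6, 2, R3, (2, 3))
(6, 3, R3, (2, 3))
(7, 0, R2, (0, 3))
(7, 0, R2, (1, 2))
(7, 0, R3, (2, 3))
(7, 0, R7, (1,))
(7, 0, R8, (0, 3))
(7, 1, R3, (2, 3))
(7, 2, R3, (2, 3))
(7, 3, R3, (2, 3))
(8, 0, R1, (1, 2))
(8, 0, R2, (0, 1))
(8, 0, R2, (0, 2))
(8, 0, R3, (2, 3))
(8, 1, R3, (2, 3))
(8, 2, R3, (2, 3))
(8, 3, R3, (2, 3))
(8, 3, R6, (0, 3))

bar 0: v0=F3 v1=F4 v2=C5 v3=A4 downbeat M3
bar 1: v0=E3 v1=E4 v2=F4 v3=E4 downbeat P8
bar 2: v0=G3 v1=E4 v2=B4 v3=G4 downbeat P8
bar 3: v0=B3 v1=G4 v2=A4 v3=A4 downbeat m7
bar 4: v0=D4 v1=A4 v2=E5 v3=A4 downbeat P5
bar 5: v0=E4 v1=A5 v2=F5 v3=E5 downbeat P8
bar 6: v0=E4 v1=B4 v2=G5 v3=B4 downbeat P5
bar 7: v0=E3 v1=C4 v2=G4 v3=E4 downbeat P8
bar 8: v0=F3 v1=F4 v2=C5 v3=A4 downbeat M3
  -> R3 @ bar 0 tick 0 v(2, 3): C5 above A4
  -> R5 @ bar 0 tick 0 v(0, 3): opens on M3
  -> R3 @ bar 0 tick 1 v(2, 3): C5 above A4
  -> R3 @ bar 0 tick 2 v(2, 3): C5 above A4
  -> R3 @ bar 0 tick 3 v(2, 3): C5 above A4
  -> R1 @ bar 1 tick 0 v(0, 1): F3/F4 P8 -> E3/E4 P8 similar
  -> R2 @ bar 1 tick 0 v(0, 3): F3/A4 M3 -> E3/E4 P8 similar
  -> R2 @ bar 1 tick 0 v(1, 3): F4/A4 M3 -> E4/E4 P1 similar
  -> R3 @ bar 1 tick 0 v(2, 3): F4 above E4
  -> R4 @ bar 1 tick 0 v(0, 2): E3/F4 m2 untreated
  -> R3 @ bar 1 tick 1 v(2, 3): F4 above E4
  -> R3 @ bar 1 tick 2 v(2, 3): F4 above E4
  -> R3 @ bar 1 tick 3 v(2, 3): F4 above E4
  -> R1 @ bar 2 tick 0 v(0, 3): E3/E4 P8 -> G3/G4 P8 similar
  -> R3 @ bar 2 tick 0 v(2, 3): B4 above G4
  -> R7 @ bar 2 tick 0 v(2,): F4->B4 leap 6st
  -> R3 @ bar 2 tick 1 v(2, 3): B4 above G4
  -> R3 @ bar 2 tick 2 v(2, 3): B4 above G4
  -> R3 @ bar 2 tick 3 v(2, 3): B4 above G4
  -> R4 @ bar 3 tick 0 v(0, 2): B3/A4 m7 untreated
  -> R4 @ bar 3 tick 0 v(0, 3): B3/A4 m7 untreated
  -> R2 @ bar 4 tick 0 v(0, 1): B3/G4 m6 -> D4/A4 P5 similar
  -> R2 @ bar 4 tick 0 v(1, 2): G4/A4 M2 -> A4/E5 P5 similar
  -> R3 @ bar 4 tick 0 v(2, 3): E5 above A4
  -> R4 @ bar 4 tick 0 v(0, 2): D4/E5 M2 untreated
  -> R3 @ bar 4 tick 1 v(2, 3): E5 above A4
  -> R3 @ bar 4 tick 2 v(2, 3): E5 above A4
  -> R3 @ bar 4 tick 3 v(2, 3): E5 above A4
  -> R2 @ bar 5 tick 0 v(0, 3): D4/A4 P5 -> E4/E5 P8 similar
  -> R3 @ bar 5 tick 0 v(1, 2): A5 above F5
  -> R3 @ bar 5 tick 0 v(2, 3): F5 above E5
  -> R4 @ bar 5 tick 0 v(0, 1): E4/A5 P4 untreated
  -> R4 @ bar 5 tick 0 v(0, 2): E4/F5 m2 untreated
  -> R3 @ bar 5 tick 1 v(1, 2): A5 above F5
  -> R3 @ bar 5 tick 1 v(2, 3): F5 above E5
  -> R3 @ bar 5 tick 2 v(1, 2): A5 above F5
  -> R3 @ bar 5 tick 2 v(2, 3): F5 above E5
  -> R3 @ bar 5 tick 3 v(1, 2): A5 above F5
  -> R3 @ bar 5 tick 3 v(2, 3): F5 above E5
  -> R2 @ bar 6 tick 0 v(1, 3): A5/E5 P4 -> B4/B4 P1 similar
  -> R3 @ bar 6 tick 0 v(2, 3): G5 above B4
  -> R7 @ bar 6 tick 0 v(1,): A5->B4 leap 10st
  -> R3 @ bar 6 tick 1 v(2, 3): G5 above B4
  -> R3 @ bar 6 tick 2 v(2, 3): G5 above B4
  -> R3 @ bar 6 tick 3 v(2, 3): G5 above B4
  -> R2 @ bar 7 tick 0 v(0, 3): E4/B4 P5 -> E3/E4 P8 similar
  -> R2 @ bar 7 tick 0 v(1, 2): B4/G5 m6 -> C4/G4 P5 similar
  -> R3 @ bar 7 tick 0 v(2, 3): G4 above E4
  -> R7 @ bar 7 tick 0 v(1,): B4->C4 leap 11st
  -> R8 @ bar 7 tick 0 v(0, 3): penult P8 not 3rd/6th
  -> R3 @ bar 7 tick 1 v(2, 3): G4 above E4
  -> R3 @ bar 7 tick 2 v(2, 3): G4 above E4
  -> R3 @ bar 7 tick 3 v(2, 3): G4 above E4
  -> R1 @ bar 8 tick 0 v(1, 2): C4/G4 P5 -> F4/C5 P5 similar
  -> R2 @ bar 8 tick 0 v(0, 1): E3/C4 m6 -> F3/F4 P8 similar
  -> R2 @ bar 8 tick 0 v(0, 2): E3/G4 m3 -> F3/C5 P5 similar
  -> R3 @ bar 8 tick 0 v(2, 3): C5 above A4
  -> R3 @ bar 8 tick 1 v(2, 3): C5 above A4
  -> R3 @ bar 8 tick 2 v(2, 3): C5 above A4
  -> R3 @ bar 8 tick 3 v(2, 3): C5 above A4
  -> R6 @ bar 8 tick 3 v(0, 3): closes on M3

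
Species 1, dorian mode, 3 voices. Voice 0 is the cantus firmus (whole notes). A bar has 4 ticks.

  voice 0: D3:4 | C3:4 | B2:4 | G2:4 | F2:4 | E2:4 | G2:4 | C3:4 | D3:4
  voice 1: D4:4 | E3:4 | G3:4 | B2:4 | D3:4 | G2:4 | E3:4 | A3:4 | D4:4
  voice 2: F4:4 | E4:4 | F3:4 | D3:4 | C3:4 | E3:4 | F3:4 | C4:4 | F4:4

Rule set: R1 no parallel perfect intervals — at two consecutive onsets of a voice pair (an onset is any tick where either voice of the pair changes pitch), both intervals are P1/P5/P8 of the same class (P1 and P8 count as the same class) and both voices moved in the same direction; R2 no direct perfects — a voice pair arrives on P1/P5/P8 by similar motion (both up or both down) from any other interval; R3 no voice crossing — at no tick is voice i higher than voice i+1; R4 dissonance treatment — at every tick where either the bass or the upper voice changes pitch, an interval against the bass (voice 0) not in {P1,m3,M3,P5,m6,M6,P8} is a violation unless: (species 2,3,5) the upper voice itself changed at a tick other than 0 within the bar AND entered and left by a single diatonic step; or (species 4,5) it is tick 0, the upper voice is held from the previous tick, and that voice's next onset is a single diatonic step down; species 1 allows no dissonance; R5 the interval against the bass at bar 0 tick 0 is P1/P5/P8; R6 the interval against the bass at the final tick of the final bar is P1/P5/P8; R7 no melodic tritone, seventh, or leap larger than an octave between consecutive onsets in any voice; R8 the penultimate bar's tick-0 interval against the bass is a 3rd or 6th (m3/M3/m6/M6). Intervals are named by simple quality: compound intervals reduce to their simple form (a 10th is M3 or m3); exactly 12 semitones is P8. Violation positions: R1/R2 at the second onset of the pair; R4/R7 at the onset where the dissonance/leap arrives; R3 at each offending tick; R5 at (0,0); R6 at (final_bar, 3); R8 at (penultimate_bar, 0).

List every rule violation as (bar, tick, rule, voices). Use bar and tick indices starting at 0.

bar 0: v0=D3 v1=D4 v2=F4 downbeat m3
bar 1: v0=C3 v1=E3 v2=E4 downbeat M3
bar 2: v0=B2 v1=G3 v2=F3 downbeat TT
bar 3: v0=G2 v1=B2 v2=D3 downbeat P5
bar 4: v0=F2 v1=D3 v2=C3 downbeat P5
bar 5: v0=E2 v1=G2 v2=E3 downbeat P8
bar 6: v0=G2 v1=E3 v2=F3 downbeat m7
bar 7: v0=C3 v1=A3 v2=C4 downbeat P8
bar 8: v0=D3 v1=D4 v2=F4 downbeat m3
  -> R5 @ bar 0 tick 0 v(0, 2): opens on m3
  -> R2 @ bar 1 tick 0 v(1, 2): D4/F4 m3 -> E3/E4 P8 similar
  -> R7 @ bar 1 tick 0 v(1,): D4->E3 leap 10st
  -> R3 @ bar 2 tick 0 v(1, 2): G3 above F3
  -> R4 @ bar 2 tick 0 v(0, 2): B2/F3 TT untreated
  -> R7 @ bar 2 tick 0 v(2,): E4->F3 leap 11st
  -> R3 @ bar 2 tick 1 v(1, 2): G3 above F3
  -> R3 @ bar 2 tick 2 v(1, 2): G3 above F3
  -> R3 @ bar 2 tick 3 v(1, 2): G3 above F3
  -> R2 @ bar 3 tick 0 v(0, 2): B2/F3 TT -> G2/D3 P5 similar
  -> R1 @ bar 4 tick 0 v(0, 2): G2/D3 P5 -> F2/C3 P5 similar
  -> R3 @ bar 4 tick 0 v(1, 2): D3 above C3
  -> R3 @ bar 4 tick 1 v(1, 2): D3 above C3
  -> R3 @ bar 4 tick 2 v(1, 2): D3 above C3
  -> R3 @ bar 4 tick 3 v(1, 2): D3 above C3
  -> R4 @ bar 6 tick 0 v(0, 2): G2/F3 m7 untreated
  -> R2 @ bar 7 tick 0 v(0, 2): G2/F3 m7 -> C3/C4 P8 similar
  -> R8 @ bar 7 tick 0 v(0, 2): penult P8 not 3rd/6th
  -> R2 @ bar 8 tick 0 v(0, 1): C3/A3 M6 -> D3/D4 P8 similar
  -> R6 @ bar 8 tick 3 v(0, 2): closes on m3

(0, 0, R5, (0, 2))
(1, 0, R2, (1, 2))
(1, 0, R7, (1,))
(2, 0, R3, (1, 2))
(2, 0, R4, (0, 2))
(2, 0, R7, (2,))
(2, 1, R3, (1, 2))
(2, 2, R3, (1, 2))
(2, 3, R3, (1, 2))
(3, 0, R2, (0, 2))
(4, 0, R1, (0, 2))
(4, 0, R3, (1, 2))
(4, 1, R3, (1, 2))
(4, 2, R3, (1, 2))
(4, 3, R3, (1, 2))
(6, 0, R4, (0, 2))
(7, 0, R2, (0, 2))
(7, 0, R8, (0, 2))
(8, 0, R2, (0, 1))
(8, 3, R6, (0, 2))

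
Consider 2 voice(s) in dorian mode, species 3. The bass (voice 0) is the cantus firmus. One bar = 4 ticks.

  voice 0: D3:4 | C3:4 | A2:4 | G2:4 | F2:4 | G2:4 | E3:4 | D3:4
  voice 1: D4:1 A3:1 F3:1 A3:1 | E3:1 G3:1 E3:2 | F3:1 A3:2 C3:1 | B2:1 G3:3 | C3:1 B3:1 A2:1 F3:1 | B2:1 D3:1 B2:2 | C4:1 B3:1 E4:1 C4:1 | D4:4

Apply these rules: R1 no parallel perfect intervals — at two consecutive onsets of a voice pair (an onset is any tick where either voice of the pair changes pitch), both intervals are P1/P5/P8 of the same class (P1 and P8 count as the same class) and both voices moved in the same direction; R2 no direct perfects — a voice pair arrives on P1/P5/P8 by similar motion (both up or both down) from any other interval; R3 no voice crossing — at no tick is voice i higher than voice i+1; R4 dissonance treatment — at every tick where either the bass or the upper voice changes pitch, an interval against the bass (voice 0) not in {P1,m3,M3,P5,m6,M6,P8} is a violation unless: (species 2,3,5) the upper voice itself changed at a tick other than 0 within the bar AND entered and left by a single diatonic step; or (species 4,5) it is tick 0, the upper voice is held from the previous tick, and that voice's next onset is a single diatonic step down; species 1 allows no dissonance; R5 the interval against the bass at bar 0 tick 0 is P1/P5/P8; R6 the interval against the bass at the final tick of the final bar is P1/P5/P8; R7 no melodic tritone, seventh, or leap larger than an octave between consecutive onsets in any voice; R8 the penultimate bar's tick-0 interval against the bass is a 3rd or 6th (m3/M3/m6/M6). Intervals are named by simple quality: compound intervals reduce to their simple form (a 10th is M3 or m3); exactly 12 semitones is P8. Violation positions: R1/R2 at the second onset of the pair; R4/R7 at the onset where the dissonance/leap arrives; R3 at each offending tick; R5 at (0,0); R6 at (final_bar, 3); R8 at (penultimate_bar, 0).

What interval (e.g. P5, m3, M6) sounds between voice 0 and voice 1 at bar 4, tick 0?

P5

voice 0=F2 voice 1=C3 -> P5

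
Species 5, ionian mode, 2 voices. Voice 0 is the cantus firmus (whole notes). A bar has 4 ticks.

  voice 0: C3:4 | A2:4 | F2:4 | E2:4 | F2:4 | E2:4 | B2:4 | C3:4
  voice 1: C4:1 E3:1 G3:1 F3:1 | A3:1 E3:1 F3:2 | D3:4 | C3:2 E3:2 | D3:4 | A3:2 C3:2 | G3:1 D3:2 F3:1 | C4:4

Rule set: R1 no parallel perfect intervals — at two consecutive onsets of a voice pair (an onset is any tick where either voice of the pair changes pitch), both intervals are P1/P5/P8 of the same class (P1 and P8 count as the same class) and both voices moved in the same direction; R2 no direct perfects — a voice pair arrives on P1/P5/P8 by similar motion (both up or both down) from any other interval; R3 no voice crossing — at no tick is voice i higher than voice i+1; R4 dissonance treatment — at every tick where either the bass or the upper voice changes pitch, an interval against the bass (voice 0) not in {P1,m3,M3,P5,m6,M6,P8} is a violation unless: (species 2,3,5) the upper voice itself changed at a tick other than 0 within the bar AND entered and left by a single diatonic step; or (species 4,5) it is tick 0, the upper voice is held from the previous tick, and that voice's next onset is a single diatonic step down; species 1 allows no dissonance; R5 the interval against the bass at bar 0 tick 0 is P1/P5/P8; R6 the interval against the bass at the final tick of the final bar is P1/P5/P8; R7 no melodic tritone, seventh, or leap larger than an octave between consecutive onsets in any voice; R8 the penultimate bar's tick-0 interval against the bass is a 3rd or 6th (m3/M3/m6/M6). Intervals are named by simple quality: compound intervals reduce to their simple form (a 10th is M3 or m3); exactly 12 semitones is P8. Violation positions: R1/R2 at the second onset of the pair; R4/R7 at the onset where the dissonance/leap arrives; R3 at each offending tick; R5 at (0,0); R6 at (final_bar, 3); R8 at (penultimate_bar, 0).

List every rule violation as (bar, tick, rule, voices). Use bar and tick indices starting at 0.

(0, 3, R4, (0, 1))
(5, 0, R4, (0, 1))
(6, 3, R4, (0, 1))
(7, 0, R2, (0, 1))

bar 0: v0=C3 v1=C4 downbeat P8
bar 1: v0=A2 v1=A3 downbeat P8
bar 2: v0=F2 v1=D3 downbeat M6
bar 3: v0=E2 v1=C3 downbeat m6
bar 4: v0=F2 v1=D3 downbeat M6
bar 5: v0=E2 v1=A3 downbeat P4
bar 6: v0=B2 v1=G3 downbeat m6
bar 7: v0=C3 v1=C4 downbeat P8
  -> R4 @ bar 0 tick 3 v(0, 1): C3/F3 P4 untreated
  -> R4 @ bar 5 tick 0 v(0, 1): E2/A3 P4 untreated
  -> R4 @ bar 6 tick 3 v(0, 1): B2/F3 TT untreated
  -> R2 @ bar 7 tick 0 v(0, 1): B2/F3 TT -> C3/C4 P8 similar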